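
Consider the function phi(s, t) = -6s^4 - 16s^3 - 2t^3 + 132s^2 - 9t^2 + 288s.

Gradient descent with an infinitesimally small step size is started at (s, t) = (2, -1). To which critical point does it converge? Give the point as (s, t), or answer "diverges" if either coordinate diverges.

phi is separable, so gradient descent decouples: s follows -∂phi/∂s, t follows -∂phi/∂t.
∂phi/∂s = -24(s - 3)(s + 1)(s + 4); at s=2 this is 432, so s decreases.
∂phi/∂t = -6t(t + 3); at t=-1 this is 12, so t decreases.
s converges to its nearest critical value -1 (a local min of the s-part); t converges to -3. The iterate converges to (-1, -3).

(-1, -3)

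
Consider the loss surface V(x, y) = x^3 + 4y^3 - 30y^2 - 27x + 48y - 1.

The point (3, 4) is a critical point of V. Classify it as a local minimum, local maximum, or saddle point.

The mixed partial ∂²V/∂x∂y is 0, so the Hessian at any point is diag(V_xx, V_yy) = diag(6x, 12(2y - 5)).
At (3, 4): H = diag(18, 36).
Both eigenvalues are positive, so H is positive definite: a local minimum.

local minimum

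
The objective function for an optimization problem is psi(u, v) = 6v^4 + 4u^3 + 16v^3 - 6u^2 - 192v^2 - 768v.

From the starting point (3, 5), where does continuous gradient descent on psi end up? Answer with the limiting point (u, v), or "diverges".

psi is separable, so gradient descent decouples: u follows -∂psi/∂u, v follows -∂psi/∂v.
∂psi/∂u = 12u(u - 1); at u=3 this is 72, so u decreases.
∂psi/∂v = 24(v - 4)(v + 2)(v + 4); at v=5 this is 1512, so v decreases.
u converges to its nearest critical value 1 (a local min of the u-part); v converges to 4. The iterate converges to (1, 4).

(1, 4)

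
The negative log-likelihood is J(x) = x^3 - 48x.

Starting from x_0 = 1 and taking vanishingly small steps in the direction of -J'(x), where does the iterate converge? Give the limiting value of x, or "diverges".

J'(x) = 3(x - 4)(x + 4), so J'(1) = -45.
Gradient descent moves in the -J' direction, i.e. x is increasing.
The nearest critical point in that direction is x = 4, where J'' = 24 > 0 (a local minimum). The iterate converges there.

4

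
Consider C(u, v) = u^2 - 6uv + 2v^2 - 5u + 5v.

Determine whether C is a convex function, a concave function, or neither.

C is quadratic, so its Hessian is the constant matrix H = [[2, -6], [-6, 4]].
det(H) = -28, tr(H) = 6.
det(H) < 0, so H is indefinite: neither convex nor concave.

neither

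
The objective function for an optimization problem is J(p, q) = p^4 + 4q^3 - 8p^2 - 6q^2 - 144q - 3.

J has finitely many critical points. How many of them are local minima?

2

J separates as a function of p plus a function of q, so ∇J=0 decouples.
∂J/∂p = 4p(p - 2)(p + 2) = 0 at p ∈ {-2, 0, 2}; ∂J/∂q = 12(q - 4)(q + 3) = 0 at q ∈ {-3, 4}.
The Hessian is diagonal: diag(J_pp, J_qq). Second derivatives: J_pp(-2)=32, J_pp(0)=-16, J_pp(2)=32; J_qq(-3)=-84, J_qq(4)=84.
Local minima occur where both diagonal entries positive: (-2, 4), (2, 4). Count: 2.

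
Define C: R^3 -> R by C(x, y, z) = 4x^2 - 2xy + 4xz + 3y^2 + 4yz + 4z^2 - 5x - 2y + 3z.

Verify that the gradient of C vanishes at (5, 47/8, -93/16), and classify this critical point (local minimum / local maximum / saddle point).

∇C = (8x - 2y + 4z - 5, -2x + 6y + 4z - 2, 4x + 4y + 8z + 3); substituting (5, 47/8, -93/16) gives ∇C = (0, 0, 0), so (5, 47/8, -93/16) is indeed a critical point.
The Hessian is constant: H = [[8, -2, 4], [-2, 6, 4], [4, 4, 8]].
Leading principal minors: Δ₁ = 8, Δ₂ = 44, Δ₃ = 64.
All leading minors are positive, so H is positive definite: a local minimum.

local minimum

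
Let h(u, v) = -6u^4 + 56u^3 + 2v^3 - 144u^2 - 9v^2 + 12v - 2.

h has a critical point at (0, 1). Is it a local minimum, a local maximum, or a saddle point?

The mixed partial ∂²h/∂u∂v is 0, so the Hessian at any point is diag(h_uu, h_vv) = diag(24(-3u^2 + 14u - 12), 6(2v - 3)).
At (0, 1): H = diag(-288, -6).
Both eigenvalues are negative, so H is negative definite: a local maximum.

local maximum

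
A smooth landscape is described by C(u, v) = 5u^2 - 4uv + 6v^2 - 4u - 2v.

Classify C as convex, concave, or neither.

convex

C is quadratic, so its Hessian is the constant matrix H = [[10, -4], [-4, 12]].
det(H) = 104, tr(H) = 22.
det(H) > 0 and tr(H) > 0, so H is positive definite everywhere: convex.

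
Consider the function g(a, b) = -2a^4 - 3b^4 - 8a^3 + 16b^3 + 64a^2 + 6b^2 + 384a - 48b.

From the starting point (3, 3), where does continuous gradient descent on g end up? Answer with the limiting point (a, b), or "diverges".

g is separable, so gradient descent decouples: a follows -∂g/∂a, b follows -∂g/∂b.
∂g/∂a = -8(a - 4)(a + 3)(a + 4); at a=3 this is 336, so a decreases.
∂g/∂b = -12(b - 4)(b - 1)(b + 1); at b=3 this is 96, so b decreases.
a converges to its nearest critical value -3 (a local min of the a-part); b converges to 1. The iterate converges to (-3, 1).

(-3, 1)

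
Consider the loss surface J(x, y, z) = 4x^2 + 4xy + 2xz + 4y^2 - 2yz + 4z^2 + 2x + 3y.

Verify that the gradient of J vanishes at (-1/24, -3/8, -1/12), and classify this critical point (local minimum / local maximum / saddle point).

local minimum

∇J = (8x + 4y + 2z + 2, 4x + 8y - 2z + 3, 2x - 2y + 8z); substituting (-1/24, -3/8, -1/12) gives ∇J = (0, 0, 0), so (-1/24, -3/8, -1/12) is indeed a critical point.
The Hessian is constant: H = [[8, 4, 2], [4, 8, -2], [2, -2, 8]].
Leading principal minors: Δ₁ = 8, Δ₂ = 48, Δ₃ = 288.
All leading minors are positive, so H is positive definite: a local minimum.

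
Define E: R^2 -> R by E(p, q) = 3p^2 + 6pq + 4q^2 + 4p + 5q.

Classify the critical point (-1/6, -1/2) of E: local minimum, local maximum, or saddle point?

The Hessian of E is constant: H = [[6, 6], [6, 8]].
det(H) = 6·8 − 6² = 12.
det(H) > 0 and tr(H) = 14 > 0, so H is positive definite and the point is a local minimum.

local minimum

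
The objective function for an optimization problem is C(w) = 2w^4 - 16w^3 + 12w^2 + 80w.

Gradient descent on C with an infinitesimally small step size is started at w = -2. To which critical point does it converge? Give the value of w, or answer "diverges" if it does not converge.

-1

C'(w) = 8(w - 5)(w - 2)(w + 1), so C'(-2) = -224.
Gradient descent moves in the -C' direction, i.e. w is increasing.
The nearest critical point in that direction is w = -1, where C'' = 144 > 0 (a local minimum). The iterate converges there.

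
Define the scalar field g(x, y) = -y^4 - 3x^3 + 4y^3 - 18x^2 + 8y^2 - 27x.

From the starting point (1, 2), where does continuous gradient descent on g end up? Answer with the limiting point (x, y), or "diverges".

diverges

g is separable, so gradient descent decouples: x follows -∂g/∂x, y follows -∂g/∂y.
∂g/∂x = -9(x + 1)(x + 3); at x=1 this is -72, so x increases.
∂g/∂y = -4y(y - 4)(y + 1); at y=2 this is 48, so y decreases.
The x-coordinate has no critical point in that direction and runs off to infinity.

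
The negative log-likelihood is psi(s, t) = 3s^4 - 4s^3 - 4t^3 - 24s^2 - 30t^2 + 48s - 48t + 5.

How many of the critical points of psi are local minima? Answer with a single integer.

2

psi separates as a function of s plus a function of t, so ∇psi=0 decouples.
∂psi/∂s = 12(s - 2)(s - 1)(s + 2) = 0 at s ∈ {-2, 1, 2}; ∂psi/∂t = -12(t + 1)(t + 4) = 0 at t ∈ {-4, -1}.
The Hessian is diagonal: diag(psi_ss, psi_tt). Second derivatives: psi_ss(-2)=144, psi_ss(1)=-36, psi_ss(2)=48; psi_tt(-4)=36, psi_tt(-1)=-36.
Local minima occur where both diagonal entries positive: (-2, -4), (2, -4). Count: 2.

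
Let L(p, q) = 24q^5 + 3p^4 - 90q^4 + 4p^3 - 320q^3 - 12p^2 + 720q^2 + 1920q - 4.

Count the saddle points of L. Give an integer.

L separates as a function of p plus a function of q, so ∇L=0 decouples.
∂L/∂p = 12p(p - 1)(p + 2) = 0 at p ∈ {-2, 0, 1}; ∂L/∂q = 120(q - 4)(q - 2)(q + 1)(q + 2) = 0 at q ∈ {-2, -1, 2, 4}.
The Hessian is diagonal: diag(L_pp, L_qq). Second derivatives: L_pp(-2)=72, L_pp(0)=-24, L_pp(1)=36; L_qq(-2)=-2880, L_qq(-1)=1800, L_qq(2)=-2880, L_qq(4)=7200.
Saddle points occur where the two diagonal entries have opposite signs: (-2, -2), (-2, 2), (0, -1), (0, 4), (1, -2), (1, 2). Count: 6.

6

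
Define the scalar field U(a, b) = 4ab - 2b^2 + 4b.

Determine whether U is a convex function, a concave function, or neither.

neither

U is quadratic, so its Hessian is the constant matrix H = [[0, 4], [4, -4]].
det(H) = -16, tr(H) = -4.
det(H) < 0, so H is indefinite: neither convex nor concave.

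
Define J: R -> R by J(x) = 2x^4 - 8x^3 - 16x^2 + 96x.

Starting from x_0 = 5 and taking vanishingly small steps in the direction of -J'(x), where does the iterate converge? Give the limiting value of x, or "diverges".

J'(x) = 8(x - 3)(x - 2)(x + 2), so J'(5) = 336.
Gradient descent moves in the -J' direction, i.e. x is decreasing.
The nearest critical point in that direction is x = 3, where J'' = 40 > 0 (a local minimum). The iterate converges there.

3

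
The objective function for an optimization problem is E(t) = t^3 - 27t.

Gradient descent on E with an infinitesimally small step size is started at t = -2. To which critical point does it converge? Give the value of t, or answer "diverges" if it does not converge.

3

E'(t) = 3(t - 3)(t + 3), so E'(-2) = -15.
Gradient descent moves in the -E' direction, i.e. t is increasing.
The nearest critical point in that direction is t = 3, where E'' = 18 > 0 (a local minimum). The iterate converges there.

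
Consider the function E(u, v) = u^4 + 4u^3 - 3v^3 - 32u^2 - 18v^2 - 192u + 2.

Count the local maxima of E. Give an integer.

1

E separates as a function of u plus a function of v, so ∇E=0 decouples.
∂E/∂u = 4(u - 4)(u + 3)(u + 4) = 0 at u ∈ {-4, -3, 4}; ∂E/∂v = -9v(v + 4) = 0 at v ∈ {-4, 0}.
The Hessian is diagonal: diag(E_uu, E_vv). Second derivatives: E_uu(-4)=32, E_uu(-3)=-28, E_uu(4)=224; E_vv(-4)=36, E_vv(0)=-36.
Local maxima occur where both diagonal entries negative: (-3, 0). Count: 1.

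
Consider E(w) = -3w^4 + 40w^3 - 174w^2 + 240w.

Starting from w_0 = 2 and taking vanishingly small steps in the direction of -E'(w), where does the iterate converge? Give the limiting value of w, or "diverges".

E'(w) = -12(w - 5)(w - 4)(w - 1), so E'(2) = -72.
Gradient descent moves in the -E' direction, i.e. w is increasing.
The nearest critical point in that direction is w = 4, where E'' = 36 > 0 (a local minimum). The iterate converges there.

4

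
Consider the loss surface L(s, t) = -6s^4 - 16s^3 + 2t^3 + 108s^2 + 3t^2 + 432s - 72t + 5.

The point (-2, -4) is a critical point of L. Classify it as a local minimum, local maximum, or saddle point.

The mixed partial ∂²L/∂s∂t is 0, so the Hessian at any point is diag(L_ss, L_tt) = diag(24(-3s^2 - 4s + 9), 6(2t + 1)).
At (-2, -4): H = diag(120, -42).
The eigenvalues have opposite signs, so H is indefinite: a saddle point.

saddle point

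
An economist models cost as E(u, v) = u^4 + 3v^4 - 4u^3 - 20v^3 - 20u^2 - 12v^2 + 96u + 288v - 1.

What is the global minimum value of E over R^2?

E(u,v) separates as P(u) + Q(v) − 1, so its minimum is min P + min Q − 1.
P'(u) = 4(u - 4)(u - 2)(u + 3) vanishes at u ∈ {-3, 2, 4}; Q'(v) = 12(v - 4)(v - 3)(v + 2) vanishes at v ∈ {-2, 3, 4}.
Local minima of P (where P''>0): P(-3)=-279, P(4)=64. Local minima of Q: Q(-2)=-416, Q(4)=448.
So the global minimum of E is P(-3) + Q(-2) − 1 = -279 − 416 − 1 = -696, attained at (-3, -2).

-696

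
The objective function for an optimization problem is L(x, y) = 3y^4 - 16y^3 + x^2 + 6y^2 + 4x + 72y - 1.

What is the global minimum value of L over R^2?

L(x,y) separates as P(x) + Q(y) − 1, so its minimum is min P + min Q − 1.
P'(x) = 2x + 4 vanishes at x ∈ {-2}; Q'(y) = 12(y - 3)(y - 2)(y + 1) vanishes at y ∈ {-1, 2, 3}.
Local minima of P (where P''>0): P(-2)=-4. Local minima of Q: Q(-1)=-47, Q(3)=81.
So the global minimum of L is P(-2) + Q(-1) − 1 = -4 − 47 − 1 = -52, attained at (-2, -1).

-52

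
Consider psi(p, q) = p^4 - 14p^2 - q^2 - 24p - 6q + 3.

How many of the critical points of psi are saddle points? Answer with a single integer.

2

psi separates as a function of p plus a function of q, so ∇psi=0 decouples.
∂psi/∂p = 4(p - 3)(p + 1)(p + 2) = 0 at p ∈ {-2, -1, 3}; ∂psi/∂q = -2(q + 3) = 0 at q ∈ {-3}.
The Hessian is diagonal: diag(psi_pp, psi_qq). Second derivatives: psi_pp(-2)=20, psi_pp(-1)=-16, psi_pp(3)=80; psi_qq(-3)=-2.
Saddle points occur where the two diagonal entries have opposite signs: (-2, -3), (3, -3). Count: 2.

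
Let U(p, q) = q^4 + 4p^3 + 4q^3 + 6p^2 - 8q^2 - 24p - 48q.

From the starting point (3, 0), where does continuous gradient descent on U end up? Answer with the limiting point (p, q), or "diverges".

(1, 2)

U is separable, so gradient descent decouples: p follows -∂U/∂p, q follows -∂U/∂q.
∂U/∂p = 12(p - 1)(p + 2); at p=3 this is 120, so p decreases.
∂U/∂q = 4(q - 2)(q + 2)(q + 3); at q=0 this is -48, so q increases.
p converges to its nearest critical value 1 (a local min of the p-part); q converges to 2. The iterate converges to (1, 2).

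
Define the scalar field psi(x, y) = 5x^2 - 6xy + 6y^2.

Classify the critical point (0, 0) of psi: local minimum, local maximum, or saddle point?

local minimum

The Hessian of psi is constant: H = [[10, -6], [-6, 12]].
det(H) = 10·12 − (-6)² = 84.
det(H) > 0 and tr(H) = 22 > 0, so H is positive definite and the point is a local minimum.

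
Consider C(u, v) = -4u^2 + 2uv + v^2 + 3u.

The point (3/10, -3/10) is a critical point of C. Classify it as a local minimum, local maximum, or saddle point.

saddle point

The Hessian of C is constant: H = [[-8, 2], [2, 2]].
det(H) = (-8)·2 − 2² = -20.
Since det(H) < 0, H is indefinite and the critical point is a saddle point.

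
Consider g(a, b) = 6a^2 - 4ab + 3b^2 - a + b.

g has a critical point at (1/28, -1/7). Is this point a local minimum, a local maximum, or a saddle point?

local minimum

The Hessian of g is constant: H = [[12, -4], [-4, 6]].
det(H) = 12·6 − (-4)² = 56.
det(H) > 0 and tr(H) = 18 > 0, so H is positive definite and the point is a local minimum.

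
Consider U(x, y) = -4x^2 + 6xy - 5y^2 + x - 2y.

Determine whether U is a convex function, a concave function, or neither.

concave

U is quadratic, so its Hessian is the constant matrix H = [[-8, 6], [6, -10]].
det(H) = 44, tr(H) = -18.
det(H) > 0 and tr(H) < 0, so H is negative definite everywhere: concave.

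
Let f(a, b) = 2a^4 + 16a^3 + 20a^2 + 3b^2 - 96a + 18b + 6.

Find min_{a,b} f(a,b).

-79

f(a,b) separates as P(a) + Q(b) + 6, so its minimum is min P + min Q + 6.
P'(a) = 8(a - 1)(a + 3)(a + 4) vanishes at a ∈ {-4, -3, 1}; Q'(b) = 6b + 18 vanishes at b ∈ {-3}.
Local minima of P (where P''>0): P(-4)=192, P(1)=-58. Local minima of Q: Q(-3)=-27.
So the global minimum of f is P(1) + Q(-3) + 6 = -58 − 27 + 6 = -79, attained at (1, -3).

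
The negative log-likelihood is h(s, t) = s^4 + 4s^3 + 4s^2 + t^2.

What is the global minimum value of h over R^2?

h(s,t) separates as P(s) + Q(t), so its minimum is min P + min Q.
P'(s) = 4s(s + 1)(s + 2) vanishes at s ∈ {-2, -1, 0}; Q'(t) = 2t vanishes at t ∈ {0}.
Local minima of P (where P''>0): P(-2)=0, P(0)=0. Local minima of Q: Q(0)=0.
So the global minimum of h is P(-2) + Q(0) = 0 + 0 = 0, attained at (-2, 0).

0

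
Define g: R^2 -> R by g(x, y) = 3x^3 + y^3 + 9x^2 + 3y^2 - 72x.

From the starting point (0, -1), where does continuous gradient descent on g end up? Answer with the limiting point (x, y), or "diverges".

g is separable, so gradient descent decouples: x follows -∂g/∂x, y follows -∂g/∂y.
∂g/∂x = 9(x - 2)(x + 4); at x=0 this is -72, so x increases.
∂g/∂y = 3y(y + 2); at y=-1 this is -3, so y increases.
x converges to its nearest critical value 2 (a local min of the x-part); y converges to 0. The iterate converges to (2, 0).

(2, 0)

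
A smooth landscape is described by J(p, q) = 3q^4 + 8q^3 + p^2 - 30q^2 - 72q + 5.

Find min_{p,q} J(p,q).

J(p,q) separates as A(p) + B(q) + 5, so its minimum is min A + min B + 5.
A'(p) = 2p vanishes at p ∈ {0}; B'(q) = 12(q - 2)(q + 1)(q + 3) vanishes at q ∈ {-3, -1, 2}.
Local minima of A (where A''>0): A(0)=0. Local minima of B: B(-3)=-27, B(2)=-152.
So the global minimum of J is A(0) + B(2) + 5 = 0 − 152 + 5 = -147, attained at (0, 2).

-147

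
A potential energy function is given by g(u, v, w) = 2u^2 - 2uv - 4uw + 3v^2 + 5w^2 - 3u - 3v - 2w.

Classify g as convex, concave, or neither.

convex

g is quadratic, so its Hessian is the constant matrix H = [[4, -2, -4], [-2, 6, 0], [-4, 0, 10]].
Leading principal minors: 4, 20, 104.
All positive ⇒ H ≻ 0 ⇒ convex.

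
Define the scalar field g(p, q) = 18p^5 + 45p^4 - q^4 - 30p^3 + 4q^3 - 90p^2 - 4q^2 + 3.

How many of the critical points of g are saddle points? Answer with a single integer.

g separates as a function of p plus a function of q, so ∇g=0 decouples.
∂g/∂p = 90p(p - 1)(p + 1)(p + 2) = 0 at p ∈ {-2, -1, 0, 1}; ∂g/∂q = -4q(q - 2)(q - 1) = 0 at q ∈ {0, 1, 2}.
The Hessian is diagonal: diag(g_pp, g_qq). Second derivatives: g_pp(-2)=-540, g_pp(-1)=180, g_pp(0)=-180, g_pp(1)=540; g_qq(0)=-8, g_qq(1)=4, g_qq(2)=-8.
Saddle points occur where the two diagonal entries have opposite signs: (-2, 1), (-1, 0), (-1, 2), (0, 1), (1, 0), (1, 2). Count: 6.

6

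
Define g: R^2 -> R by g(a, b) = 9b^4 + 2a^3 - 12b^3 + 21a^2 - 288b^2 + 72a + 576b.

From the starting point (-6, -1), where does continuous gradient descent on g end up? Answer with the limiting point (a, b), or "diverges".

diverges

g is separable, so gradient descent decouples: a follows -∂g/∂a, b follows -∂g/∂b.
∂g/∂a = 6(a + 3)(a + 4); at a=-6 this is 36, so a decreases.
∂g/∂b = 36(b - 4)(b - 1)(b + 4); at b=-1 this is 1080, so b decreases.
The a-coordinate has no critical point in that direction and runs off to infinity.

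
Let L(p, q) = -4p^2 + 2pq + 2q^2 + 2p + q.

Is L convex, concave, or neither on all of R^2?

L is quadratic, so its Hessian is the constant matrix H = [[-8, 2], [2, 4]].
det(H) = -36, tr(H) = -4.
det(H) < 0, so H is indefinite: neither convex nor concave.

neither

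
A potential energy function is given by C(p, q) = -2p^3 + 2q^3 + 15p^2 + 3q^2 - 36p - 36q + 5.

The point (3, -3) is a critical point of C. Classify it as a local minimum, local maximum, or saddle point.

The mixed partial ∂²C/∂p∂q is 0, so the Hessian at any point is diag(C_pp, C_qq) = diag(6(-2p + 5), 6(2q + 1)).
At (3, -3): H = diag(-6, -30).
Both eigenvalues are negative, so H is negative definite: a local maximum.

local maximum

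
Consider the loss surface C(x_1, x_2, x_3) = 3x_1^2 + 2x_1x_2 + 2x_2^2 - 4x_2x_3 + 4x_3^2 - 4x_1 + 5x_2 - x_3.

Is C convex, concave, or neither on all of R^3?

C is quadratic, so its Hessian is the constant matrix H = [[6, 2, 0], [2, 4, -4], [0, -4, 8]].
Leading principal minors: 6, 20, 64.
All positive ⇒ H ≻ 0 ⇒ convex.

convex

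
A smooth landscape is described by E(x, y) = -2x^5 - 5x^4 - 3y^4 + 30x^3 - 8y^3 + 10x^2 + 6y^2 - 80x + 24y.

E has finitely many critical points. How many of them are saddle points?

6

E separates as a function of x plus a function of y, so ∇E=0 decouples.
∂E/∂x = -10(x - 2)(x - 1)(x + 1)(x + 4) = 0 at x ∈ {-4, -1, 1, 2}; ∂E/∂y = -12(y - 1)(y + 1)(y + 2) = 0 at y ∈ {-2, -1, 1}.
The Hessian is diagonal: diag(E_xx, E_yy). Second derivatives: E_xx(-4)=900, E_xx(-1)=-180, E_xx(1)=100, E_xx(2)=-180; E_yy(-2)=-36, E_yy(-1)=24, E_yy(1)=-72.
Saddle points occur where the two diagonal entries have opposite signs: (-4, -2), (-4, 1), (-1, -1), (1, -2), (1, 1), (2, -1). Count: 6.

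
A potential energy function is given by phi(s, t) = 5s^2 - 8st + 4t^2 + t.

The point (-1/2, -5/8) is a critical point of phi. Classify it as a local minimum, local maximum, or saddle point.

local minimum

The Hessian of phi is constant: H = [[10, -8], [-8, 8]].
det(H) = 10·8 − (-8)² = 16.
det(H) > 0 and tr(H) = 18 > 0, so H is positive definite and the point is a local minimum.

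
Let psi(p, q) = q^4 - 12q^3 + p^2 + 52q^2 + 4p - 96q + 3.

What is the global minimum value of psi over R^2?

psi(p,q) separates as A(p) + B(q) + 3, so its minimum is min A + min B + 3.
A'(p) = 2p + 4 vanishes at p ∈ {-2}; B'(q) = 4(q - 4)(q - 3)(q - 2) vanishes at q ∈ {2, 3, 4}.
Local minima of A (where A''>0): A(-2)=-4. Local minima of B: B(2)=-64, B(4)=-64.
So the global minimum of psi is A(-2) + B(2) + 3 = -4 − 64 + 3 = -65, attained at (-2, 2).

-65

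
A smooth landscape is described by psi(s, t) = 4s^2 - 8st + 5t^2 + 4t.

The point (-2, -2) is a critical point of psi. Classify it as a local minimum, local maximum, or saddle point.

local minimum

The Hessian of psi is constant: H = [[8, -8], [-8, 10]].
det(H) = 8·10 − (-8)² = 16.
det(H) > 0 and tr(H) = 18 > 0, so H is positive definite and the point is a local minimum.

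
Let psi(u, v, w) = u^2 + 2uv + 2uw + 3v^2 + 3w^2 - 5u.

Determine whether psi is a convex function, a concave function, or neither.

psi is quadratic, so its Hessian is the constant matrix H = [[2, 2, 2], [2, 6, 0], [2, 0, 6]].
Leading principal minors: 2, 8, 24.
All positive ⇒ H ≻ 0 ⇒ convex.

convex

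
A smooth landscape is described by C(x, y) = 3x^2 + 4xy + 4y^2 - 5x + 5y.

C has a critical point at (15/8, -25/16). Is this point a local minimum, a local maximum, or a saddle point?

local minimum

The Hessian of C is constant: H = [[6, 4], [4, 8]].
det(H) = 6·8 − 4² = 32.
det(H) > 0 and tr(H) = 14 > 0, so H is positive definite and the point is a local minimum.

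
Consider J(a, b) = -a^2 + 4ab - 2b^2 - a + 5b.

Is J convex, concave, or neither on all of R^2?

J is quadratic, so its Hessian is the constant matrix H = [[-2, 4], [4, -4]].
det(H) = -8, tr(H) = -6.
det(H) < 0, so H is indefinite: neither convex nor concave.

neither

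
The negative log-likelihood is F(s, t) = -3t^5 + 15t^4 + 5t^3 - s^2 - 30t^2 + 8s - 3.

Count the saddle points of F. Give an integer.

F separates as a function of s plus a function of t, so ∇F=0 decouples.
∂F/∂s = -2(s - 4) = 0 at s ∈ {4}; ∂F/∂t = -15t(t - 4)(t - 1)(t + 1) = 0 at t ∈ {-1, 0, 1, 4}.
The Hessian is diagonal: diag(F_ss, F_tt). Second derivatives: F_ss(4)=-2; F_tt(-1)=150, F_tt(0)=-60, F_tt(1)=90, F_tt(4)=-900.
Saddle points occur where the two diagonal entries have opposite signs: (4, -1), (4, 1). Count: 2.

2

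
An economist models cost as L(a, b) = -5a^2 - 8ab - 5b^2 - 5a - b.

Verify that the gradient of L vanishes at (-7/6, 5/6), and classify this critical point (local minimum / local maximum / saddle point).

∇L = (-10a - 8b - 5, -8a - 10b - 1); substituting (-7/6, 5/6) gives ∇L = (0, 0), so (-7/6, 5/6) is indeed a critical point.
The Hessian of L is constant: H = [[-10, -8], [-8, -10]].
det(H) = (-10)·(-10) − (-8)² = 36.
det(H) > 0 and tr(H) = -20 < 0, so H is negative definite and the point is a local maximum.

local maximum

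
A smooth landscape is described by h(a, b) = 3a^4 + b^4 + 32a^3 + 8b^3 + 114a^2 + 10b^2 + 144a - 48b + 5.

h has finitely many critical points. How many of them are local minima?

h separates as a function of a plus a function of b, so ∇h=0 decouples.
∂h/∂a = 12(a + 1)(a + 3)(a + 4) = 0 at a ∈ {-4, -3, -1}; ∂h/∂b = 4(b - 1)(b + 3)(b + 4) = 0 at b ∈ {-4, -3, 1}.
The Hessian is diagonal: diag(h_aa, h_bb). Second derivatives: h_aa(-4)=36, h_aa(-3)=-24, h_aa(-1)=72; h_bb(-4)=20, h_bb(-3)=-16, h_bb(1)=80.
Local minima occur where both diagonal entries positive: (-4, -4), (-4, 1), (-1, -4), (-1, 1). Count: 4.

4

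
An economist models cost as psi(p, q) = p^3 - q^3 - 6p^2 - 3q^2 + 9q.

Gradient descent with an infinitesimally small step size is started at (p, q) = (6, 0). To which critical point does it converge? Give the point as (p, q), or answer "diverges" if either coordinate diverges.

psi is separable, so gradient descent decouples: p follows -∂psi/∂p, q follows -∂psi/∂q.
∂psi/∂p = 3p(p - 4); at p=6 this is 36, so p decreases.
∂psi/∂q = -3(q - 1)(q + 3); at q=0 this is 9, so q decreases.
p converges to its nearest critical value 4 (a local min of the p-part); q converges to -3. The iterate converges to (4, -3).

(4, -3)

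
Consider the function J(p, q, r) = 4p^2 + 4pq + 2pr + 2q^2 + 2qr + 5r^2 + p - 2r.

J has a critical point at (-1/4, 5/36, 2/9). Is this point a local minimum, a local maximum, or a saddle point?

local minimum

The Hessian is constant: H = [[8, 4, 2], [4, 4, 2], [2, 2, 10]].
Leading principal minors: Δ₁ = 8, Δ₂ = 16, Δ₃ = 144.
All leading minors are positive, so H is positive definite: a local minimum.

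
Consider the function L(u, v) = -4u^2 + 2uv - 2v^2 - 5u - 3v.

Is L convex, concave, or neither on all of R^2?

concave

L is quadratic, so its Hessian is the constant matrix H = [[-8, 2], [2, -4]].
det(H) = 28, tr(H) = -12.
det(H) > 0 and tr(H) < 0, so H is negative definite everywhere: concave.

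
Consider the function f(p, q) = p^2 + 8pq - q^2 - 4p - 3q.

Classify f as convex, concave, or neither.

neither

f is quadratic, so its Hessian is the constant matrix H = [[2, 8], [8, -2]].
det(H) = -68, tr(H) = 0.
det(H) < 0, so H is indefinite: neither convex nor concave.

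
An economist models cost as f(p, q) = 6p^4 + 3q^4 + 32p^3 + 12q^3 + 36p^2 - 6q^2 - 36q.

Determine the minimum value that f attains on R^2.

f(p,q) separates as A(p) + B(q), so its minimum is min A + min B.
A'(p) = 24p(p + 1)(p + 3) vanishes at p ∈ {-3, -1, 0}; B'(q) = 12(q - 1)(q + 1)(q + 3) vanishes at q ∈ {-3, -1, 1}.
Local minima of A (where A''>0): A(-3)=-54, A(0)=0. Local minima of B: B(-3)=-27, B(1)=-27.
So the global minimum of f is A(-3) + B(-3) = -54 − 27 = -81, attained at (-3, -3).

-81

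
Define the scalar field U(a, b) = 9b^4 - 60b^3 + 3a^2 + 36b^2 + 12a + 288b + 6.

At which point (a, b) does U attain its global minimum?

(-2, -1)

U(a,b) separates as P(a) + Q(b) + 6, so its minimum is min P + min Q + 6.
P'(a) = 6a + 12 vanishes at a ∈ {-2}; Q'(b) = 36(b - 4)(b - 2)(b + 1) vanishes at b ∈ {-1, 2, 4}.
Local minima of P (where P''>0): P(-2)=-12. Local minima of Q: Q(-1)=-183, Q(4)=192.
So the global minimum of U is P(-2) + Q(-1) + 6 = -12 − 183 + 6 = -189, attained at (-2, -1).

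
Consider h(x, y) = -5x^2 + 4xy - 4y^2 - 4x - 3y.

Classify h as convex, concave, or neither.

concave

h is quadratic, so its Hessian is the constant matrix H = [[-10, 4], [4, -8]].
det(H) = 64, tr(H) = -18.
det(H) > 0 and tr(H) < 0, so H is negative definite everywhere: concave.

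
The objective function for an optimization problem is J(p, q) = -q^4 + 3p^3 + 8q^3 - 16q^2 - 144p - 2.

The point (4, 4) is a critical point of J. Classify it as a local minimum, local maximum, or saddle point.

saddle point

The mixed partial ∂²J/∂p∂q is 0, so the Hessian at any point is diag(J_pp, J_qq) = diag(18p, 4(-3q^2 + 12q - 8)).
At (4, 4): H = diag(72, -32).
The eigenvalues have opposite signs, so H is indefinite: a saddle point.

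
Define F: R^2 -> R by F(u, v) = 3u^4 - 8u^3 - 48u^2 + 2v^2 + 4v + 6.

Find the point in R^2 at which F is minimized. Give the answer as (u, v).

F(u,v) separates as P(u) + Q(v) + 6, so its minimum is min P + min Q + 6.
P'(u) = 12u(u - 4)(u + 2) vanishes at u ∈ {-2, 0, 4}; Q'(v) = 4v + 4 vanishes at v ∈ {-1}.
Local minima of P (where P''>0): P(-2)=-80, P(4)=-512. Local minima of Q: Q(-1)=-2.
So the global minimum of F is P(4) + Q(-1) + 6 = -512 − 2 + 6 = -508, attained at (4, -1).

(4, -1)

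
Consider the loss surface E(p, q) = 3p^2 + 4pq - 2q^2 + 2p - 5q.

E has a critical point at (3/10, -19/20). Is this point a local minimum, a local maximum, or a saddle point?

The Hessian of E is constant: H = [[6, 4], [4, -4]].
det(H) = 6·(-4) − 4² = -40.
Since det(H) < 0, H is indefinite and the critical point is a saddle point.

saddle point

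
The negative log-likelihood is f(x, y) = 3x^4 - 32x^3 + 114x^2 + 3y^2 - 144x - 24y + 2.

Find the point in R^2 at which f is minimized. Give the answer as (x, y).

(1, 4)

f(x,y) separates as P(x) + Q(y) + 2, so its minimum is min P + min Q + 2.
P'(x) = 12(x - 4)(x - 3)(x - 1) vanishes at x ∈ {1, 3, 4}; Q'(y) = 6y - 24 vanishes at y ∈ {4}.
Local minima of P (where P''>0): P(1)=-59, P(4)=-32. Local minima of Q: Q(4)=-48.
So the global minimum of f is P(1) + Q(4) + 2 = -59 − 48 + 2 = -105, attained at (1, 4).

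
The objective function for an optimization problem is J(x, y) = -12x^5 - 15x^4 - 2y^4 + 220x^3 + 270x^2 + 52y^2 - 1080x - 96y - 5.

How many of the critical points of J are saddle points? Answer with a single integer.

6

J separates as a function of x plus a function of y, so ∇J=0 decouples.
∂J/∂x = -60(x - 3)(x - 1)(x + 2)(x + 3) = 0 at x ∈ {-3, -2, 1, 3}; ∂J/∂y = -8(y - 3)(y - 1)(y + 4) = 0 at y ∈ {-4, 1, 3}.
The Hessian is diagonal: diag(J_xx, J_yy). Second derivatives: J_xx(-3)=1440, J_xx(-2)=-900, J_xx(1)=1440, J_xx(3)=-3600; J_yy(-4)=-280, J_yy(1)=80, J_yy(3)=-112.
Saddle points occur where the two diagonal entries have opposite signs: (-3, -4), (-3, 3), (-2, 1), (1, -4), (1, 3), (3, 1). Count: 6.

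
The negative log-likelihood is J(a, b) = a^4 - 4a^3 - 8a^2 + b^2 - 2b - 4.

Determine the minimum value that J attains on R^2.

-133

J(a,b) separates as P(a) + Q(b) − 4, so its minimum is min P + min Q − 4.
P'(a) = 4a(a - 4)(a + 1) vanishes at a ∈ {-1, 0, 4}; Q'(b) = 2b - 2 vanishes at b ∈ {1}.
Local minima of P (where P''>0): P(-1)=-3, P(4)=-128. Local minima of Q: Q(1)=-1.
So the global minimum of J is P(4) + Q(1) − 4 = -128 − 1 − 4 = -133, attained at (4, 1).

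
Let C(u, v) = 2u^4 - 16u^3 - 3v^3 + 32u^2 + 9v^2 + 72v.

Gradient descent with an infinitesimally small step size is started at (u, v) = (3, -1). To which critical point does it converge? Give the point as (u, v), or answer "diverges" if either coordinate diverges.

C is separable, so gradient descent decouples: u follows -∂C/∂u, v follows -∂C/∂v.
∂C/∂u = 8u(u - 4)(u - 2); at u=3 this is -24, so u increases.
∂C/∂v = -9(v - 4)(v + 2); at v=-1 this is 45, so v decreases.
u converges to its nearest critical value 4 (a local min of the u-part); v converges to -2. The iterate converges to (4, -2).

(4, -2)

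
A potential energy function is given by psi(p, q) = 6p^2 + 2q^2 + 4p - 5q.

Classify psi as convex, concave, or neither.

convex

psi is quadratic, so its Hessian is the constant matrix H = [[12, 0], [0, 4]].
det(H) = 48, tr(H) = 16.
det(H) > 0 and tr(H) > 0, so H is positive definite everywhere: convex.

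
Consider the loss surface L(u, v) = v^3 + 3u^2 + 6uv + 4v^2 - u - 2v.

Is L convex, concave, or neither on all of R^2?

neither

The term v^3 is cubic, so the Hessian is not constant.
∂²L/∂v² = 6v + 8, which takes both signs as v varies (negative for sufficiently negative v). A diagonal entry of the Hessian changing sign means the Hessian is neither positive- nor negative-semidefinite on all of R^2.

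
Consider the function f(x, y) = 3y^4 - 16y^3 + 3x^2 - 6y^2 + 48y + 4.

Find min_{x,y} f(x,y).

-156

f(x,y) separates as P(x) + Q(y) + 4, so its minimum is min P + min Q + 4.
P'(x) = 6x vanishes at x ∈ {0}; Q'(y) = 12(y - 4)(y - 1)(y + 1) vanishes at y ∈ {-1, 1, 4}.
Local minima of P (where P''>0): P(0)=0. Local minima of Q: Q(-1)=-35, Q(4)=-160.
So the global minimum of f is P(0) + Q(4) + 4 = 0 − 160 + 4 = -156, attained at (0, 4).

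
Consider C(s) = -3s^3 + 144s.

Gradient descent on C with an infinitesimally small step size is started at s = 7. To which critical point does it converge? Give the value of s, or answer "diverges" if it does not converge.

C'(s) = -9(s - 4)(s + 4), so C'(7) = -297.
Gradient descent moves in the -C' direction, i.e. s is increasing.
There is no critical point above s=7, and C' keeps the same sign, so the iterate runs off to +∞.

diverges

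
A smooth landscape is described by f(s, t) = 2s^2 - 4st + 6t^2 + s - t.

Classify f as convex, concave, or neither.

f is quadratic, so its Hessian is the constant matrix H = [[4, -4], [-4, 12]].
det(H) = 32, tr(H) = 16.
det(H) > 0 and tr(H) > 0, so H is positive definite everywhere: convex.

convex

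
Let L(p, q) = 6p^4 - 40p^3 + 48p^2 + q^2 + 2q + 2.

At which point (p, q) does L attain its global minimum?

(4, -1)

L(p,q) separates as A(p) + B(q) + 2, so its minimum is min A + min B + 2.
A'(p) = 24p(p - 4)(p - 1) vanishes at p ∈ {0, 1, 4}; B'(q) = 2q + 2 vanishes at q ∈ {-1}.
Local minima of A (where A''>0): A(0)=0, A(4)=-256. Local minima of B: B(-1)=-1.
So the global minimum of L is A(4) + B(-1) + 2 = -256 − 1 + 2 = -255, attained at (4, -1).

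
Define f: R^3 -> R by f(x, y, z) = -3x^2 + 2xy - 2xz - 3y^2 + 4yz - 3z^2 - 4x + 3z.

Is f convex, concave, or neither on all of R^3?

f is quadratic, so its Hessian is the constant matrix H = [[-6, 2, -2], [2, -6, 4], [-2, 4, -6]].
Leading principal minors: -6, 32, -104.
Signs alternate −, +, − ⇒ H ≺ 0 ⇒ concave.

concave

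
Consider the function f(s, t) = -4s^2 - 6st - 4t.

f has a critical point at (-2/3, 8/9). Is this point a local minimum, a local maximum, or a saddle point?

The Hessian of f is constant: H = [[-8, -6], [-6, 0]].
det(H) = (-8)·0 − (-6)² = -36.
Since det(H) < 0, H is indefinite and the critical point is a saddle point.

saddle point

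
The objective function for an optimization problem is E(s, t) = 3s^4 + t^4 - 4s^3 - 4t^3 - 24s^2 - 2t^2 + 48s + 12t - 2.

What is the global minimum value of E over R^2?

-123

E(s,t) separates as P(s) + Q(t) − 2, so its minimum is min P + min Q − 2.
P'(s) = 12(s - 2)(s - 1)(s + 2) vanishes at s ∈ {-2, 1, 2}; Q'(t) = 4(t - 3)(t - 1)(t + 1) vanishes at t ∈ {-1, 1, 3}.
Local minima of P (where P''>0): P(-2)=-112, P(2)=16. Local minima of Q: Q(-1)=-9, Q(3)=-9.
So the global minimum of E is P(-2) + Q(-1) − 2 = -112 − 9 − 2 = -123, attained at (-2, -1).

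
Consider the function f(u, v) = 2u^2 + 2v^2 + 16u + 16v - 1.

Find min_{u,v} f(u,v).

-65

f(u,v) separates as P(u) + Q(v) − 1, so its minimum is min P + min Q − 1.
P'(u) = 4u + 16 vanishes at u ∈ {-4}; Q'(v) = 4v + 16 vanishes at v ∈ {-4}.
Local minima of P (where P''>0): P(-4)=-32. Local minima of Q: Q(-4)=-32.
So the global minimum of f is P(-4) + Q(-4) − 1 = -32 − 32 − 1 = -65, attained at (-4, -4).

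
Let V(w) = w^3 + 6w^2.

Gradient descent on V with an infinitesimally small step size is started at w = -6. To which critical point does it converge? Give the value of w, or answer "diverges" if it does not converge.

diverges

V'(w) = 3w(w + 4), so V'(-6) = 36.
Gradient descent moves in the -V' direction, i.e. w is decreasing.
There is no critical point below w=-6, and V' keeps the same sign, so the iterate runs off to −∞.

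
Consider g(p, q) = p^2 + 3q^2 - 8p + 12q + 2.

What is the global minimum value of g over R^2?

-26

g(p,q) separates as A(p) + B(q) + 2, so its minimum is min A + min B + 2.
A'(p) = 2p - 8 vanishes at p ∈ {4}; B'(q) = 6q + 12 vanishes at q ∈ {-2}.
Local minima of A (where A''>0): A(4)=-16. Local minima of B: B(-2)=-12.
So the global minimum of g is A(4) + B(-2) + 2 = -16 − 12 + 2 = -26, attained at (4, -2).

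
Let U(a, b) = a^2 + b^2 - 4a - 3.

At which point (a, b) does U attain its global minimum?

U(a,b) separates as P(a) + Q(b) − 3, so its minimum is min P + min Q − 3.
P'(a) = 2a - 4 vanishes at a ∈ {2}; Q'(b) = 2b vanishes at b ∈ {0}.
Local minima of P (where P''>0): P(2)=-4. Local minima of Q: Q(0)=0.
So the global minimum of U is P(2) + Q(0) − 3 = -4 + 0 − 3 = -7, attained at (2, 0).

(2, 0)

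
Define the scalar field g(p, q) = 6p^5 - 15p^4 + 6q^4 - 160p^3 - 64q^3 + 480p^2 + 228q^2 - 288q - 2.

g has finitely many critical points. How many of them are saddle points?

6

g separates as a function of p plus a function of q, so ∇g=0 decouples.
∂g/∂p = 30p(p - 4)(p - 2)(p + 4) = 0 at p ∈ {-4, 0, 2, 4}; ∂g/∂q = 24(q - 4)(q - 3)(q - 1) = 0 at q ∈ {1, 3, 4}.
The Hessian is diagonal: diag(g_pp, g_qq). Second derivatives: g_pp(-4)=-5760, g_pp(0)=960, g_pp(2)=-720, g_pp(4)=1920; g_qq(1)=144, g_qq(3)=-48, g_qq(4)=72.
Saddle points occur where the two diagonal entries have opposite signs: (-4, 1), (-4, 4), (0, 3), (2, 1), (2, 4), (4, 3). Count: 6.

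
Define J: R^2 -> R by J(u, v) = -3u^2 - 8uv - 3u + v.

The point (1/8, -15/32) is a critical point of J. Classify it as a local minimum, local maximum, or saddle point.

The Hessian of J is constant: H = [[-6, -8], [-8, 0]].
det(H) = (-6)·0 − (-8)² = -64.
Since det(H) < 0, H is indefinite and the critical point is a saddle point.

saddle point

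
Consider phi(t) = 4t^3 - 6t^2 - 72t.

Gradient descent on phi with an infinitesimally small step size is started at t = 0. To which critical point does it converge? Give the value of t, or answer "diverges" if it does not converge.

phi'(t) = 12(t - 3)(t + 2), so phi'(0) = -72.
Gradient descent moves in the -phi' direction, i.e. t is increasing.
The nearest critical point in that direction is t = 3, where phi'' = 60 > 0 (a local minimum). The iterate converges there.

3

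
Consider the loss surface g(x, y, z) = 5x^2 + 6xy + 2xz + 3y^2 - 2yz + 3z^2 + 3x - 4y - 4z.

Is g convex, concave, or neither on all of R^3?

convex

g is quadratic, so its Hessian is the constant matrix H = [[10, 6, 2], [6, 6, -2], [2, -2, 6]].
Leading principal minors: 10, 24, 32.
All positive ⇒ H ≻ 0 ⇒ convex.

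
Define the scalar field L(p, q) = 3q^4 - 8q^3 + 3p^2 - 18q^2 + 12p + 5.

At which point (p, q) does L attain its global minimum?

(-2, 3)

L(p,q) separates as A(p) + B(q) + 5, so its minimum is min A + min B + 5.
A'(p) = 6p + 12 vanishes at p ∈ {-2}; B'(q) = 12q(q - 3)(q + 1) vanishes at q ∈ {-1, 0, 3}.
Local minima of A (where A''>0): A(-2)=-12. Local minima of B: B(-1)=-7, B(3)=-135.
So the global minimum of L is A(-2) + B(3) + 5 = -12 − 135 + 5 = -142, attained at (-2, 3).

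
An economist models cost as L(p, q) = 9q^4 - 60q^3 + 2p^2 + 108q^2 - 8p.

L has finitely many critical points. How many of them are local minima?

2

L separates as a function of p plus a function of q, so ∇L=0 decouples.
∂L/∂p = 4(p - 2) = 0 at p ∈ {2}; ∂L/∂q = 36q(q - 3)(q - 2) = 0 at q ∈ {0, 2, 3}.
The Hessian is diagonal: diag(L_pp, L_qq). Second derivatives: L_pp(2)=4; L_qq(0)=216, L_qq(2)=-72, L_qq(3)=108.
Local minima occur where both diagonal entries positive: (2, 0), (2, 3). Count: 2.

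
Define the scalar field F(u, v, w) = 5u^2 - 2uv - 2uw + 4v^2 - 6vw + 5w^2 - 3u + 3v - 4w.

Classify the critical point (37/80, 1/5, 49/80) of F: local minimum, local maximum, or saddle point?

local minimum

The Hessian is constant: H = [[10, -2, -2], [-2, 8, -6], [-2, -6, 10]].
Leading principal minors: Δ₁ = 10, Δ₂ = 76, Δ₃ = 320.
All leading minors are positive, so H is positive definite: a local minimum.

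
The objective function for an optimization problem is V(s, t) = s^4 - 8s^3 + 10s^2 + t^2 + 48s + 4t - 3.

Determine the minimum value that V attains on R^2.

-36

V(s,t) separates as P(s) + Q(t) − 3, so its minimum is min P + min Q − 3.
P'(s) = 4(s - 4)(s - 3)(s + 1) vanishes at s ∈ {-1, 3, 4}; Q'(t) = 2(t + 2) vanishes at t ∈ {-2}.
Local minima of P (where P''>0): P(-1)=-29, P(4)=96. Local minima of Q: Q(-2)=-4.
So the global minimum of V is P(-1) + Q(-2) − 3 = -29 − 4 − 3 = -36, attained at (-1, -2).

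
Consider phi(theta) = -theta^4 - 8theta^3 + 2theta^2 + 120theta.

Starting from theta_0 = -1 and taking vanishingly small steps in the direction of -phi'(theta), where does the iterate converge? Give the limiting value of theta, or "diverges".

-3

phi'(theta) = -4(theta - 2)(theta + 3)(theta + 5), so phi'(-1) = 96.
Gradient descent moves in the -phi' direction, i.e. theta is decreasing.
The nearest critical point in that direction is theta = -3, where phi'' = 40 > 0 (a local minimum). The iterate converges there.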